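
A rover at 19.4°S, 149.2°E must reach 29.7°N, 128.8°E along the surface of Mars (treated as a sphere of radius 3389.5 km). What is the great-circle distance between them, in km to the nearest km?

3129 km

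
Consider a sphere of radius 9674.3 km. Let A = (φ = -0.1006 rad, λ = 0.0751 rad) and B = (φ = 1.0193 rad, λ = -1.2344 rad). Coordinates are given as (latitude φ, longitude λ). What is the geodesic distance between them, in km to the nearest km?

14721 km

With latitudes φ₁ = -5.764°, φ₂ = 58.402° and longitude difference Δλ = -75.029°:
cos c = sin φ₁ sin φ₂ + cos φ₁ cos φ₂ cos Δλ = (-0.1004)(0.8517) + (0.9949)(0.5240)(0.2583) = 0.04913,
so c = arccos(0.04913) = 1.52164 rad.
Distance = R·c = 9674.3 × 1.5216 ≈ 14721 km.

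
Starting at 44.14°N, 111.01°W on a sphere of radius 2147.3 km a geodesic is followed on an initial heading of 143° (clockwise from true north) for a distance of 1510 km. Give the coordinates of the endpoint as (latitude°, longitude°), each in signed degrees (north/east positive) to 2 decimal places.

Angular distance δ = d/R = 1510/2147.3 = 0.70321 rad; initial bearing θ = 2.4958 rad.
sin φ₂ = sin φ₁ cos δ + cos φ₁ sin δ cos θ = (0.6964)(0.7628) + (0.7176)(0.6467)(-0.7986) = 0.1606, so φ₂ = 9.24°.
Δλ = atan2(sin θ sin δ cos φ₁, cos δ − sin φ₁ sin φ₂) = atan2(0.2793, 0.6509) = 23.222°.
λ₂ = -111.010° + 23.222° = -87.79°.

9.24°, -87.79°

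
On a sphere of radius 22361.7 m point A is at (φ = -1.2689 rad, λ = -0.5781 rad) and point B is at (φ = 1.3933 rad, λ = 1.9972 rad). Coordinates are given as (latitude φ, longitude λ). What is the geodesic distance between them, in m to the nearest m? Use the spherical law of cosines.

66255 m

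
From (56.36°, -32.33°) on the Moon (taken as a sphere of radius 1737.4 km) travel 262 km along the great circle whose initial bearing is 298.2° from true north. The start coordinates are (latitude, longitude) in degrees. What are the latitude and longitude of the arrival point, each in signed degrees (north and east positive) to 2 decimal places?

Angular distance δ = d/R = 262/1737.4 = 0.15080 rad; initial bearing θ = 5.2046 rad.
sin φ₂ = sin φ₁ cos δ + cos φ₁ sin δ cos θ = (0.8325)(0.9887) + (0.5540)(0.1502)(0.4726) = 0.8624, so φ₂ = 59.59°.
Δλ = atan2(sin θ sin δ cos φ₁, cos δ − sin φ₁ sin φ₂) = atan2(-0.0733, 0.2707) = -15.162°.
λ₂ = -32.330° − 15.162° = -47.49°.

59.59°, -47.49°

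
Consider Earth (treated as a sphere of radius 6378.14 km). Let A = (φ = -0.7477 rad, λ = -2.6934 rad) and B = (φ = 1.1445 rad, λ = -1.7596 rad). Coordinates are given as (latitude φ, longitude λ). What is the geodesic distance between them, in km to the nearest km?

With latitudes φ₁ = -42.840°, φ₂ = 65.575° and longitude difference Δλ = 53.503°:
cos c = sin φ₁ sin φ₂ + cos φ₁ cos φ₂ cos Δλ = (-0.6800)(0.9105) + (0.7333)(0.4135)(0.5948) = -0.43876,
so c = arccos(-0.43876) = 2.02502 rad.
Distance = R·c = 6378.14 × 2.0250 ≈ 12916 km.

12916 km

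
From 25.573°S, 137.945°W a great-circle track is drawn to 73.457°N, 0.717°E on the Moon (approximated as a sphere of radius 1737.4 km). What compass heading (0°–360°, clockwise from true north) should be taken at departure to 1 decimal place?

With φ₁ = -0.4463, φ₂ = 1.2821, Δλ = 2.4201 rad, the forward-azimuth formula gives
θ = atan2( sin Δλ cos φ₂ , cos φ₁ sin φ₂ − sin φ₁ cos φ₂ cos Δλ ) = atan2(0.1881, 0.7724) = 13.68°.
So the initial bearing is 13.7°.

13.7°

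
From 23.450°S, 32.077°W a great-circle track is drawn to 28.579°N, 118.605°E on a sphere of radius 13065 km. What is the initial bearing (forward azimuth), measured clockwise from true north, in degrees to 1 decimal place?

With φ₁ = -0.4093, φ₂ = 0.4988, Δλ = 2.6299 rad, the forward-azimuth formula gives
θ = atan2( sin Δλ cos φ₂ , cos φ₁ sin φ₂ − sin φ₁ cos φ₂ cos Δλ ) = atan2(0.4300, 0.1342) = 72.67°.
So the initial bearing is 72.7°.

72.7°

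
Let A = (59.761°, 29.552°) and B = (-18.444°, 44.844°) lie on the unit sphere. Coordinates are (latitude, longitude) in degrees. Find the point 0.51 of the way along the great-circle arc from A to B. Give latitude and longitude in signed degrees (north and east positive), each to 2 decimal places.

The central angle between A and B is δ = 1.3822 rad.
With f = 0.51, the slerp weights are sin((1−f)δ)/sin δ = 0.6380 and sin(fδ)/sin δ = 0.6597.
Weighted sum of the unit vectors: (0.6380)·(0.4381,0.2484,0.8639) + (0.6597)·(0.6726,0.6690,-0.3164) = (0.7232, 0.5998, 0.3425).
Converting back: φ = atan2(z, √(x²+y²)) = 20.03°, λ = atan2(y, x) = 39.67°.

20.03°, 39.67°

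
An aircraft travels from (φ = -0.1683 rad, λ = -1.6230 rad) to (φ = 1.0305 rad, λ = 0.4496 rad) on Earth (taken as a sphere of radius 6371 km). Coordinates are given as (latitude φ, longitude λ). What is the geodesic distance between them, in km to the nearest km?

With latitudes φ₁ = -9.643°, φ₂ = 59.043° and longitude difference Δλ = 118.751°:
cos c = sin φ₁ sin φ₂ + cos φ₁ cos φ₂ cos Δλ = (-0.1675)(0.8576) + (0.9859)(0.5144)(-0.4810) = -0.38758,
so c = arccos(-0.38758) = 1.96880 rad.
Distance = R·c = 6371 × 1.9688 ≈ 12543 km.

12543 km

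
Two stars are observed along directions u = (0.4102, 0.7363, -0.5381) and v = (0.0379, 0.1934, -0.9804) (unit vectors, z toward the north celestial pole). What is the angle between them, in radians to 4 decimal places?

u·v = 0.6855; |u| = 1.0000, |v| = 1.0000.
cos θ = (u·v)/(|u||v|) = 0.6855, so θ = 0.8155 rad.

0.8155 rad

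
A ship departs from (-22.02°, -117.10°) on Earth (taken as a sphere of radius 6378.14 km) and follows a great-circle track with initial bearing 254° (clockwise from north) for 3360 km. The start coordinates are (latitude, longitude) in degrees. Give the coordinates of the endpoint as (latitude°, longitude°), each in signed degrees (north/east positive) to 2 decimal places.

-26.91°, -149.92°

Angular distance δ = d/R = 3360/6378.14 = 0.52680 rad; initial bearing θ = 4.4331 rad.
sin φ₂ = sin φ₁ cos δ + cos φ₁ sin δ cos θ = (-0.3749)(0.8644) + (0.9271)(0.5028)(-0.2756) = -0.4526, so φ₂ = -26.91°.
Δλ = atan2(sin θ sin δ cos φ₁, cos δ − sin φ₁ sin φ₂) = atan2(-0.4480, 0.6947) = -32.818°.
λ₂ = -117.100° − 32.818° = -149.92°.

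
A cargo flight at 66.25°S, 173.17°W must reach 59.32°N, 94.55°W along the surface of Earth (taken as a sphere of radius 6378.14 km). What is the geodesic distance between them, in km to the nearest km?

15396 km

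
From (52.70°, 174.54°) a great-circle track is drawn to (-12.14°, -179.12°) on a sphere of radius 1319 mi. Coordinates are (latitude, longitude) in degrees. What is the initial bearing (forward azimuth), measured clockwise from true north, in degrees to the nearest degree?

173°

With φ₁ = 0.9198, φ₂ = -0.2119, Δλ = 0.1107 rad, the forward-azimuth formula gives
θ = atan2( sin Δλ cos φ₂ , cos φ₁ sin φ₂ − sin φ₁ cos φ₂ cos Δλ ) = atan2(0.1080, -0.9004) = 173.16°.
So the initial bearing is 173°.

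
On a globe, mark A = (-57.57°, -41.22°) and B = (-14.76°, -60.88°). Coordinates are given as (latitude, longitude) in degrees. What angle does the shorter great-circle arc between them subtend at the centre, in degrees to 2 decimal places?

45.30°

With latitudes φ₁ = -57.570°, φ₂ = -14.760° and longitude difference Δλ = -19.660°:
cos c = sin φ₁ sin φ₂ + cos φ₁ cos φ₂ cos Δλ = (-0.8440)(-0.2548) + (0.5363)(0.9670)(0.9417) = 0.70338,
so c = arccos(0.70338) = 0.79065 rad.
So the angular separation is 45.30°.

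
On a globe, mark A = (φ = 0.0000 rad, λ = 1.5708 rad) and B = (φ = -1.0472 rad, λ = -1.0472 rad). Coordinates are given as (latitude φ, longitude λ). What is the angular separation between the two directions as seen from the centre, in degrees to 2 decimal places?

Let φ₁ = 0.0000 rad, φ₂ = -1.0472 rad, and Δλ = -2.6180 rad.
cos c = sin φ₁ sin φ₂ + cos φ₁ cos φ₂ cos Δλ = (0.0000)(-0.8660) + (1.0000)(0.5000)(-0.8660) = -0.43301,
so c = arccos(-0.43301) = 2.01863 rad.
So the angular separation is 115.66°.

115.66°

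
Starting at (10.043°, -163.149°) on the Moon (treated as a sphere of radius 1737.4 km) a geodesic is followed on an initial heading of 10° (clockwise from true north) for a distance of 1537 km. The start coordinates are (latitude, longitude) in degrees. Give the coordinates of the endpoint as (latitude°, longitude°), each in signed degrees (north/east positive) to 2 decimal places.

59.40°, -147.85°

Angular distance δ = d/R = 1537/1737.4 = 0.88466 rad; initial bearing θ = 0.1745 rad.
sin φ₂ = sin φ₁ cos δ + cos φ₁ sin δ cos θ = (0.1744)(0.6336) + (0.9847)(0.7737)(0.9848) = 0.8608, so φ₂ = 59.40°.
Δλ = atan2(sin θ sin δ cos φ₁, cos δ − sin φ₁ sin φ₂) = atan2(0.1323, 0.4835) = 15.304°.
λ₂ = -163.149° + 15.304° = -147.85°.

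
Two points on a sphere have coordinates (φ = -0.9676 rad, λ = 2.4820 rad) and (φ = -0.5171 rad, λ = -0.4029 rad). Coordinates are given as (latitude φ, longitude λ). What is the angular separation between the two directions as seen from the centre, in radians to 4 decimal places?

1.6407 rad

Let φ₁ = -0.9676 rad, φ₂ = -0.5171 rad, and Δλ = -2.8849 rad.
Haversine: a = sin²(Δφ/2) + cos φ₁ cos φ₂ sin²(Δλ/2) = 0.0499 + (0.5673)(0.8693)(0.9836) = 0.53492.
Central angle c = 2·arcsin(√a) = 1.64069 rad.
So the angular separation is 1.6407 rad.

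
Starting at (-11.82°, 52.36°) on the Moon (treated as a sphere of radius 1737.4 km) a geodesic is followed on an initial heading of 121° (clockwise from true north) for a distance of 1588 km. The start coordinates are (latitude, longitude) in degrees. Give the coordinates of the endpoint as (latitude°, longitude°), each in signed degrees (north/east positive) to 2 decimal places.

Angular distance δ = d/R = 1588/1737.4 = 0.91401 rad; initial bearing θ = 2.1118 rad.
sin φ₂ = sin φ₁ cos δ + cos φ₁ sin δ cos θ = (-0.2048)(0.6106) + (0.9788)(0.7920)(-0.5150) = -0.5243, so φ₂ = -31.62°.
Δλ = atan2(sin θ sin δ cos φ₁, cos δ − sin φ₁ sin φ₂) = atan2(0.6644, 0.5032) = 52.864°.
λ₂ = 52.360° + 52.864° = 105.22°.

-31.62°, 105.22°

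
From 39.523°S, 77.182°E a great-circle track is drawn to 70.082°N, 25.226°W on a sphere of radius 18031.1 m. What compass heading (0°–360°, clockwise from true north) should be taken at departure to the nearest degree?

With φ₁ = -0.6898, φ₂ = 1.2232, Δλ = -1.7874 rad, the forward-azimuth formula gives
θ = atan2( sin Δλ cos φ₂ , cos φ₁ sin φ₂ − sin φ₁ cos φ₂ cos Δλ ) = atan2(-0.3327, 0.6786) = -26.12°.
Adding 360° brings this into [0°, 360°): 334°.

334°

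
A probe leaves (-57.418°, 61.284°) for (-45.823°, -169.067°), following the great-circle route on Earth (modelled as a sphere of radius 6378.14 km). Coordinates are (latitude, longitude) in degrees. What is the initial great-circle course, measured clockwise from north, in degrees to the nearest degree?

145°

With φ₁ = -1.0021, φ₂ = -0.7998, Δλ = 2.2628 rad, the forward-azimuth formula gives
θ = atan2( sin Δλ cos φ₂ , cos φ₁ sin φ₂ − sin φ₁ cos φ₂ cos Δλ ) = atan2(0.5366, -0.7609) = 144.81°.
So the initial bearing is 145°.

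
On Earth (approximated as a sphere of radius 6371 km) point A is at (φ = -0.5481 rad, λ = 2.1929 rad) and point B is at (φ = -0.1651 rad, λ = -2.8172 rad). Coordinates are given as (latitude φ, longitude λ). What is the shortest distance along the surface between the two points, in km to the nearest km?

In radians: φ₁ = -0.5481, φ₂ = -0.1651, Δλ = 72.942° = 1.2731 rad.
cos c = sin φ₁ sin φ₂ + cos φ₁ cos φ₂ cos Δλ = (-0.5211)(-0.1644) + (0.8535)(0.9864)(0.2933) = 0.33260,
so c = arccos(0.33260) = 1.23174 rad.
Distance = R·c = 6371 × 1.2317 ≈ 7847 km.

7847 km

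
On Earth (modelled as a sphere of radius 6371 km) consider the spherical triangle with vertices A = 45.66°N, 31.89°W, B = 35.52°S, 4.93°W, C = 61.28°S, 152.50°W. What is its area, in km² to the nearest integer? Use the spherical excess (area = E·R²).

69452205 km²

Side lengths (central angles): a = 1.3904, b = 2.4951, c = 1.4792 rad; semiperimeter s = 2.6824.
By l'Huilier's theorem, tan(E/4) = √[tan(s/2) tan((s−a)/2) tan((s−b)/2) tan((s−c)/2)], giving spherical excess E = 1.7111 rad.
Area = E·R² = 1.7111 × (6371)² ≈ 69452205 km².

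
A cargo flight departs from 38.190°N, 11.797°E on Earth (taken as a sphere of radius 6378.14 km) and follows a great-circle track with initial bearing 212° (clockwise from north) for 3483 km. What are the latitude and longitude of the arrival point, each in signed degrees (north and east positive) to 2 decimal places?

Angular distance δ = d/R = 3483/6378.14 = 0.54608 rad; initial bearing θ = 3.7001 rad.
sin φ₂ = sin φ₁ cos δ + cos φ₁ sin δ cos θ = (0.6183)(0.8546) + (0.7860)(0.5193)(-0.8480) = 0.1822, so φ₂ = 10.50°.
Δλ = atan2(sin θ sin δ cos φ₁, cos δ − sin φ₁ sin φ₂) = atan2(-0.2163, 0.7419) = -16.254°.
λ₂ = 11.797° − 16.254° = -4.46°.

10.50°, -4.46°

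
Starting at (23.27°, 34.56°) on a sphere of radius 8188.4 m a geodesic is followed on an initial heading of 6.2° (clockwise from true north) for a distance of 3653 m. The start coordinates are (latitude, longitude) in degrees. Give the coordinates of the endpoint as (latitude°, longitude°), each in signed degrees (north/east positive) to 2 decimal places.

48.63°, 38.60°

Angular distance δ = d/R = 3653/8188.4 = 0.44612 rad; initial bearing θ = 0.1082 rad.
sin φ₂ = sin φ₁ cos δ + cos φ₁ sin δ cos θ = (0.3951)(0.9021) + (0.9187)(0.4315)(0.9942) = 0.7504, so φ₂ = 48.63°.
Δλ = atan2(sin θ sin δ cos φ₁, cos δ − sin φ₁ sin φ₂) = atan2(0.0428, 0.6057) = 4.043°.
λ₂ = 34.560° + 4.043° = 38.60°.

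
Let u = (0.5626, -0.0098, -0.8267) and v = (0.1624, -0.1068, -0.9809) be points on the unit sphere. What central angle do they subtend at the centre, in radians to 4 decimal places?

0.4433 rad

u·v = 0.9033; |u| = 1.0000, |v| = 1.0000.
cos θ = (u·v)/(|u||v|) = 0.9033, so θ = 0.4433 rad.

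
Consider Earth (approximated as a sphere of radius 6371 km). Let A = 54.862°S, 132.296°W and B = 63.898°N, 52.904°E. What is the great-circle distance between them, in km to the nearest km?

18969 km

Let φ₁ = -0.9575 rad, φ₂ = 1.1152 rad, and Δλ = -3.0508 rad.
cos c = sin φ₁ sin φ₂ + cos φ₁ cos φ₂ cos Δλ = (-0.8178)(0.8980) + (0.5755)(0.4400)(-0.9959) = -0.98655,
so c = arccos(-0.98655) = 2.97738 rad.
Distance = R·c = 6371 × 2.9774 ≈ 18969 km.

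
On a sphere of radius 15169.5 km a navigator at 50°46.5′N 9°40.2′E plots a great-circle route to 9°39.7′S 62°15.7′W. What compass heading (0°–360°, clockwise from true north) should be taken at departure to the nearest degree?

250°

With φ₁ = 0.8862, φ₂ = -0.1686, Δλ = -1.2554 rad, the forward-azimuth formula gives
θ = atan2( sin Δλ cos φ₂ , cos φ₁ sin φ₂ − sin φ₁ cos φ₂ cos Δλ ) = atan2(-0.9372, -0.3430) = -110.10°.
Adding 360° brings this into [0°, 360°): 250°.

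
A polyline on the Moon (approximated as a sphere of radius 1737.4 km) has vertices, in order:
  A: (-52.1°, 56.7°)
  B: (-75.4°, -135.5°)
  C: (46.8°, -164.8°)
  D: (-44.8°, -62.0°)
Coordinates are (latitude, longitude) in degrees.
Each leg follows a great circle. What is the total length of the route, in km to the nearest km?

9229 km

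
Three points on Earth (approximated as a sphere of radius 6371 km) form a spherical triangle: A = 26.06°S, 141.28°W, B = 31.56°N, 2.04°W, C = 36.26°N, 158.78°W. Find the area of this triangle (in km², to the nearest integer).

85669775 km²

Side lengths (central angles): a = 1.8983, b = 1.1252, c = 2.5145 rad; semiperimeter s = 2.7690.
By l'Huilier's theorem, tan(E/4) = √[tan(s/2) tan((s−a)/2) tan((s−b)/2) tan((s−c)/2)], giving spherical excess E = 2.1106 rad.
Area = E·R² = 2.1106 × (6371)² ≈ 85669775 km².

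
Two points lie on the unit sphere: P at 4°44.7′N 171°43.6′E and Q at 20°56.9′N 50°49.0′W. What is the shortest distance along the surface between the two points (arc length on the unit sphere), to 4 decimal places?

With latitudes φ₁ = 4.745°, φ₂ = 20.948° and longitude difference Δλ = 137.457°:
Haversine: a = sin²(Δφ/2) + cos φ₁ cos φ₂ sin²(Δλ/2) = 0.0199 + (0.9966)(0.9339)(0.8684) = 0.82807.
Central angle c = 2·arcsin(√a) = 2.28648 rad.
On the unit sphere the arc length equals the central angle: 2.2865.

2.2865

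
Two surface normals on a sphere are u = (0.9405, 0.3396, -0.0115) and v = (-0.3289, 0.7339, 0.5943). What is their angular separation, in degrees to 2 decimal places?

93.84°

u·v = -0.0669; |u| = 1.0000, |v| = 1.0000.
cos θ = (u·v)/(|u||v|) = -0.0669, so θ = 93.84°.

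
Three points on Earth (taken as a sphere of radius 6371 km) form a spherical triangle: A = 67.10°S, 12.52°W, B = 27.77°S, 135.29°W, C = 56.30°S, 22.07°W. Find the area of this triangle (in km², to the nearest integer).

6418709 km²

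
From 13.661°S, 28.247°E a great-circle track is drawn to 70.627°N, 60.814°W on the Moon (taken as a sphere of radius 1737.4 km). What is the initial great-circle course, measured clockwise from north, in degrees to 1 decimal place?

With φ₁ = -0.2384, φ₂ = 1.2327, Δλ = -1.5544 rad, the forward-azimuth formula gives
θ = atan2( sin Δλ cos φ₂ , cos φ₁ sin φ₂ − sin φ₁ cos φ₂ cos Δλ ) = atan2(-0.3317, 0.9180) = -19.87°.
Adding 360° brings this into [0°, 360°): 340.1°.

340.1°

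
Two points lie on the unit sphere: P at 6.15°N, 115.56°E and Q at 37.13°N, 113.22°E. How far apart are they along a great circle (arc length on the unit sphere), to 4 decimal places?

0.5420

Let φ₁ = 0.1073 rad, φ₂ = 0.6480 rad, and Δλ = -0.0408 rad.
Haversine: a = sin²(Δφ/2) + cos φ₁ cos φ₂ sin²(Δλ/2) = 0.0713 + (0.9942)(0.7973)(0.0004) = 0.07166.
Central angle c = 2·arcsin(√a) = 0.54199 rad.
On the unit sphere the arc length equals the central angle: 0.5420.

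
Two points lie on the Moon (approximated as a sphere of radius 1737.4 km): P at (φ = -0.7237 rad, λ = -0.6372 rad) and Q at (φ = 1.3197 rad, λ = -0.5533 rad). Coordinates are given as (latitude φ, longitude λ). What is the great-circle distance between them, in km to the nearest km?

3551 km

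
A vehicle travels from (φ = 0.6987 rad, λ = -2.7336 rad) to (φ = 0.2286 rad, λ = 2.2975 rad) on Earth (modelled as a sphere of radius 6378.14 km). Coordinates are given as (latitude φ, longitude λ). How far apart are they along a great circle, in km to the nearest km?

In radians: φ₁ = 0.6987, φ₂ = 0.2286, Δλ = -71.739° = -1.2521 rad.
cos c = sin φ₁ sin φ₂ + cos φ₁ cos φ₂ cos Δλ = (0.6432)(0.2266) + (0.7657)(0.9740)(0.3133) = 0.37944,
so c = arccos(0.37944) = 1.18160 rad.
Distance = R·c = 6378.14 × 1.1816 ≈ 7536 km.

7536 km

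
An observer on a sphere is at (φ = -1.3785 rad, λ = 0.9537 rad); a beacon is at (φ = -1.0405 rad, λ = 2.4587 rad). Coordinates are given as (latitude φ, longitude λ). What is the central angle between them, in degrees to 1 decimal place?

31.4°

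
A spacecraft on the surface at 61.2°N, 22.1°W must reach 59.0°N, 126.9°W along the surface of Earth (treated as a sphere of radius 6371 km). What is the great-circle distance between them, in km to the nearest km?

5176 km

With latitudes φ₁ = 61.200°, φ₂ = 59.000° and longitude difference Δλ = -104.800°:
cos c = sin φ₁ sin φ₂ + cos φ₁ cos φ₂ cos Δλ = (0.8763)(0.8572) + (0.4818)(0.5150)(-0.2554) = 0.68776,
so c = arccos(0.68776) = 0.81240 rad.
Distance = R·c = 6371 × 0.8124 ≈ 5176 km.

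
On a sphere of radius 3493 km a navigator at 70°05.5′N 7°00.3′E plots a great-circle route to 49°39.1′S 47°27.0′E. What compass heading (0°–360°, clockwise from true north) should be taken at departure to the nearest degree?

Δλ = 40.445° = 0.7059 rad.
y = sin Δλ · cos φ₂ = (0.6487)(0.6474) = 0.4200
x = cos φ₁ sin φ₂ − sin φ₁ cos φ₂ cos Δλ = (0.3405)(-0.7621) − (0.9402)(0.6474)(0.7610) = -0.7228
θ = atan2(y, x) = 149.84°, so the bearing is 150°.

150°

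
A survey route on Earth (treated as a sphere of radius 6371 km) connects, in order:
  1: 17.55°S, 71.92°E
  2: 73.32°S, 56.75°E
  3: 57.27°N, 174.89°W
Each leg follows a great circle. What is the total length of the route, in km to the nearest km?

23448 km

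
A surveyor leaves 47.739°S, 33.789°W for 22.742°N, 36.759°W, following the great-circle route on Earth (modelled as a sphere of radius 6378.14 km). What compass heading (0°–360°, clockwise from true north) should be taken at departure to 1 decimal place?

Δλ = -2.970° = -0.0518 rad.
y = sin Δλ · cos φ₂ = (-0.0518)(0.9223) = -0.0478
x = cos φ₁ sin φ₂ − sin φ₁ cos φ₂ cos Δλ = (0.6725)(0.3866) − (-0.7401)(0.9223)(0.9987) = 0.9416
θ = atan2(y, x) = -2.91°; adding 360° gives 357.1°.

357.1°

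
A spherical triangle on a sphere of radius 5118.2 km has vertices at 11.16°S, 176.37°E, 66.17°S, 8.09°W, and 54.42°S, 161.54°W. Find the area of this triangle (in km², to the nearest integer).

Side lengths (central angles): a = 1.0078, b = 0.8143, c = 1.7907 rad; semiperimeter s = 1.8064.
By l'Huilier's theorem, tan(E/4) = √[tan(s/2) tan((s−a)/2) tan((s−b)/2) tan((s−c)/2)], giving spherical excess E = 0.1909 rad.
Area = E·R² = 0.1909 × (5118.2)² ≈ 5000132 km².

5000132 km²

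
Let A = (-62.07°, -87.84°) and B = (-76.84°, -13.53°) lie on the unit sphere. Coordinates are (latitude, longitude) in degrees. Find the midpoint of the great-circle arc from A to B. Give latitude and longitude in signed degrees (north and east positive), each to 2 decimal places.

Central angle δ = 0.4753 rad. Interpolating on the sphere with fraction f = 0.5:
P = [sin((1−f)δ)·A + sin(fδ)·B] / sin δ = 0.5145·A + 0.5145·B in Cartesian coordinates,
giving P = (0.1230, -0.2682, -0.9555), i.e. latitude -72.84°, longitude -65.37°.

-72.84°, -65.37°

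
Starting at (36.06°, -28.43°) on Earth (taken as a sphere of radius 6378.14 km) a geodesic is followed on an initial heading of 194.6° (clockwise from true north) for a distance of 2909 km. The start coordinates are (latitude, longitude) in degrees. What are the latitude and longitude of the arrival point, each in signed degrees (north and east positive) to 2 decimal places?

Angular distance δ = d/R = 2909/6378.14 = 0.45609 rad; initial bearing θ = 3.3964 rad.
sin φ₂ = sin φ₁ cos δ + cos φ₁ sin δ cos θ = (0.5886)(0.8978) + (0.8084)(0.4404)(-0.9677) = 0.1839, so φ₂ = 10.60°.
Δλ = atan2(sin θ sin δ cos φ₁, cos δ − sin φ₁ sin φ₂) = atan2(-0.0897, 0.7895) = -6.485°.
λ₂ = -28.430° − 6.485° = -34.92°.

10.60°, -34.92°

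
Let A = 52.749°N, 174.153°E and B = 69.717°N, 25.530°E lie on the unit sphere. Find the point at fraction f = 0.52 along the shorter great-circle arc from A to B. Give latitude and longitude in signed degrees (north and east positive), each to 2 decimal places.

79.14°, 140.03°

The central angle between A and B is δ = 0.9673 rad.
With f = 0.52, the slerp weights are sin((1−f)δ)/sin δ = 0.5439 and sin(fδ)/sin δ = 0.5855.
Weighted sum of the unit vectors: (0.5439)·(-0.6022,0.0617,0.7960) + (0.5855)·(0.3128,0.1494,0.9380) = (-0.1444, 0.1210, 0.9821).
Converting back: φ = atan2(z, √(x²+y²)) = 79.14°, λ = atan2(y, x) = 140.03°.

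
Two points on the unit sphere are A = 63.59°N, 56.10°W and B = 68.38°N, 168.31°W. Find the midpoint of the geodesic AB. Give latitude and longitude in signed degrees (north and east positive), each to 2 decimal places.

75.92°, -104.25°

The central angle between A and B is δ = 0.6909 rad.
With f = 0.5, the slerp weights are sin((1−f)δ)/sin δ = 0.5314 and sin(fδ)/sin δ = 0.5314.
Weighted sum of the unit vectors: (0.5314)·(0.2481,-0.3692,0.8956) + (0.5314)·(-0.3608,-0.0747,0.9296) = (-0.0599, -0.2359, 0.9699).
Converting back: φ = atan2(z, √(x²+y²)) = 75.92°, λ = atan2(y, x) = -104.25°.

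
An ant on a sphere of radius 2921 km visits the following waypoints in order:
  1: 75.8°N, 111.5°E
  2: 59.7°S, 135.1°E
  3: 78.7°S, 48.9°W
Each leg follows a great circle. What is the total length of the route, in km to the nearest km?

Leg 1→2: central angle 2.3798 rad, distance 6951.4 km.
Leg 2→3: central angle 0.7257 rad, distance 2119.8 km.
Total: 6951.4 + 2119.8 ≈ 9071 km.

9071 km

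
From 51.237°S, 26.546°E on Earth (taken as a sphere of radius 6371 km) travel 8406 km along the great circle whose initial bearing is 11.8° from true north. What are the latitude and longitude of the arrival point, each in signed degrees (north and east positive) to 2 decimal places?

Angular distance δ = d/R = 8406/6371 = 1.31942 rad; initial bearing θ = 0.2059 rad.
sin φ₂ = sin φ₁ cos δ + cos φ₁ sin δ cos θ = (-0.7797)(0.2487) + (0.6261)(0.9686)(0.9789) = 0.3997, so φ₂ = 23.56°.
Δλ = atan2(sin θ sin δ cos φ₁, cos δ − sin φ₁ sin φ₂) = atan2(0.1240, 0.5604) = 12.479°.
λ₂ = 26.546° + 12.479° = 39.02°.

23.56°, 39.02°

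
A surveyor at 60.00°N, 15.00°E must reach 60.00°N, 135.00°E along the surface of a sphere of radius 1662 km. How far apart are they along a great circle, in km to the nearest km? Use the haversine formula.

In radians: φ₁ = 1.0472, φ₂ = 1.0472, Δλ = 120.000° = 2.0944 rad.
Haversine: a = sin²(Δφ/2) + cos φ₁ cos φ₂ sin²(Δλ/2) = 0.0000 + (0.5000)(0.5000)(0.7500) = 0.18750.
Central angle c = 2·arcsin(√a) = 0.89566 rad.
Distance = R·c = 1662 × 0.8957 ≈ 1489 km.

1489 km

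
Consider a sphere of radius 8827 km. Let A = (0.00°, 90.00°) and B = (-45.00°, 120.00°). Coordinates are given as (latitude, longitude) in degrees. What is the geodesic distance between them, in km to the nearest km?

In radians: φ₁ = 0.0000, φ₂ = -0.7854, Δλ = 30.000° = 0.5236 rad.
Haversine: a = sin²(Δφ/2) + cos φ₁ cos φ₂ sin²(Δλ/2) = 0.1464 + (1.0000)(0.7071)(0.0670) = 0.19381.
Central angle c = 2·arcsin(√a) = 0.91174 rad.
Distance = R·c = 8827 × 0.9117 ≈ 8048 km.

8048 km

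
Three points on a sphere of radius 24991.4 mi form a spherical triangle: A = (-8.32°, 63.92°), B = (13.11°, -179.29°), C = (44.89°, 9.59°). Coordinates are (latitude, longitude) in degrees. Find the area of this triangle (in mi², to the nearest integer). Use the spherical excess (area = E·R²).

1462480616 mi²

Side lengths (central angles): a = 2.1196, b = 1.2591, c = 2.0569 rad; semiperimeter s = 2.7178.
By l'Huilier's theorem, tan(E/4) = √[tan(s/2) tan((s−a)/2) tan((s−b)/2) tan((s−c)/2)], giving spherical excess E = 2.3416 rad.
Area = E·R² = 2.3416 × (24991.4)² ≈ 1462480616 mi².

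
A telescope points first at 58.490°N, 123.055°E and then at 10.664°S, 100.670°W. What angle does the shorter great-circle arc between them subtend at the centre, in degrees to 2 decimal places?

In radians: φ₁ = 1.0208, φ₂ = -0.1861, Δλ = 136.275° = 2.3784 rad.
Haversine: a = sin²(Δφ/2) + cos φ₁ cos φ₂ sin²(Δλ/2) = 0.3221 + (0.5226)(0.9827)(0.8613) = 0.76447.
Central angle c = 2·arcsin(√a) = 2.12815 rad.
So the angular separation is 121.93°.

121.93°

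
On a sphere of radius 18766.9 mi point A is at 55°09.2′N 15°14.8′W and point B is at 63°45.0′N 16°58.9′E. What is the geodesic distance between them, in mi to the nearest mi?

Let φ₁ = 0.9626 rad, φ₂ = 1.1126 rad, and Δλ = 0.5625 rad.
Haversine: a = sin²(Δφ/2) + cos φ₁ cos φ₂ sin²(Δλ/2) = 0.0056 + (0.5714)(0.4423)(0.0770) = 0.02509.
Central angle c = 2·arcsin(√a) = 0.31811 rad.
Distance = R·c = 18766.9 × 0.3181 ≈ 5970 mi.

5970 mi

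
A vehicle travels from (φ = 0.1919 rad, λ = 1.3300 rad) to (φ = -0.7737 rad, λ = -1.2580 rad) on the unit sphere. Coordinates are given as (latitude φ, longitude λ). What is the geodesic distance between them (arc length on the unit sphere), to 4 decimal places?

2.3900

With latitudes φ₁ = 10.995°, φ₂ = -44.330° and longitude difference Δλ = -148.281°:
cos c = sin φ₁ sin φ₂ + cos φ₁ cos φ₂ cos Δλ = (0.1907)(-0.6988) + (0.9816)(0.7153)(-0.8506) = -0.73060,
so c = arccos(-0.73060) = 2.38999 rad.
On the unit sphere the arc length equals the central angle: 2.3900.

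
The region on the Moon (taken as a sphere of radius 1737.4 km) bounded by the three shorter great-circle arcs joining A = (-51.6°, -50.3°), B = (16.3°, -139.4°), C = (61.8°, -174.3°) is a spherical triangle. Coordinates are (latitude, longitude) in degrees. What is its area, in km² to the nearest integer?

Side lengths (central angles): a = 0.9029, b = 2.5960, c = 1.7830 rad; semiperimeter s = 2.6409.
By l'Huilier's theorem, tan(E/4) = √[tan(s/2) tan((s−a)/2) tan((s−b)/2) tan((s−c)/2)], giving spherical excess E = 0.8589 rad.
Area = E·R² = 0.8589 × (1737.4)² ≈ 2592692 km².

2592692 km²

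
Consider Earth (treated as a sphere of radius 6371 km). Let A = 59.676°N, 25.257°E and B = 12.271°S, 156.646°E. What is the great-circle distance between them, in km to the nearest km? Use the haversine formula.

13415 km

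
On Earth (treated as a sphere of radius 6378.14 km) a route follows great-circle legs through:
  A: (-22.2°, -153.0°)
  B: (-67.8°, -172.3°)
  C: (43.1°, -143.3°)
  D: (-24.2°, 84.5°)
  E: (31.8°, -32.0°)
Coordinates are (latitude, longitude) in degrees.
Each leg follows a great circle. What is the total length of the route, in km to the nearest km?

Leg A→B: central angle 0.8230 rad, distance 5249.4 km.
Leg B→C: central angle 1.9729 rad, distance 12583.2 km.
Leg C→D: central angle 2.3854 rad, distance 15214.4 km.
Leg D→E: central angle 2.1675 rad, distance 13824.5 km.
Total: 5249.4 + 12583.2 + 15214.4 + 13824.5 ≈ 46872 km.

46872 km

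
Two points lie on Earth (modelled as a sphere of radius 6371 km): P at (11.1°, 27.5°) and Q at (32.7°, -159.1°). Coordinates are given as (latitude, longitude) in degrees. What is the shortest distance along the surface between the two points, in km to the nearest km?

In radians: φ₁ = 0.1937, φ₂ = 0.5707, Δλ = 173.400° = 3.0264 rad.
cos c = sin φ₁ sin φ₂ + cos φ₁ cos φ₂ cos Δλ = (0.1925)(0.5402) + (0.9813)(0.8415)(-0.9934) = -0.71629,
so c = arccos(-0.71629) = 2.36926 rad.
Distance = R·c = 6371 × 2.3693 ≈ 15095 km.

15095 km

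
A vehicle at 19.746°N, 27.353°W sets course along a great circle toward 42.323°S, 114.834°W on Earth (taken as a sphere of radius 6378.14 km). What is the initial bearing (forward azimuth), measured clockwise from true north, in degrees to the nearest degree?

With φ₁ = 0.3446, φ₂ = -0.7387, Δλ = -1.5268 rad, the forward-azimuth formula gives
θ = atan2( sin Δλ cos φ₂ , cos φ₁ sin φ₂ − sin φ₁ cos φ₂ cos Δλ ) = atan2(-0.7386, -0.6447) = -131.11°.
Adding 360° brings this into [0°, 360°): 229°.

229°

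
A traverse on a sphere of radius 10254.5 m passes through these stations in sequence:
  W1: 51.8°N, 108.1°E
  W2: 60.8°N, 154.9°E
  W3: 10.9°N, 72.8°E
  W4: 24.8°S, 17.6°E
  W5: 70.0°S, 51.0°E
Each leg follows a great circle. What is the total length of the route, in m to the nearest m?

Leg W1→W2: central angle 0.4679 rad, distance 4798.1 m.
Leg W2→W3: central angle 1.3378 rad, distance 13718.3 m.
Leg W3→W4: central angle 1.1269 rad, distance 11556.3 m.
Leg W4→W5: central angle 0.8588 rad, distance 8806.4 m.
Total: 4798.1 + 13718.3 + 11556.3 + 8806.4 ≈ 38879 m.

38879 m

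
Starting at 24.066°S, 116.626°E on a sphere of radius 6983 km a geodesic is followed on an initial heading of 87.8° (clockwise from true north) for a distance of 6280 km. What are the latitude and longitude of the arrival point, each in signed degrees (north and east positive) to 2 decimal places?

Angular distance δ = d/R = 6280/6983 = 0.89933 rad; initial bearing θ = 1.5324 rad.
sin φ₂ = sin φ₁ cos δ + cos φ₁ sin δ cos θ = (-0.4078)(0.6221) + (0.9131)(0.7829)(0.0384) = -0.2263, so φ₂ = -13.08°.
Δλ = atan2(sin θ sin δ cos φ₁, cos δ − sin φ₁ sin φ₂) = atan2(0.7143, 0.5299) = 53.433°.
λ₂ = 116.626° + 53.433° = 170.06°.

-13.08°, 170.06°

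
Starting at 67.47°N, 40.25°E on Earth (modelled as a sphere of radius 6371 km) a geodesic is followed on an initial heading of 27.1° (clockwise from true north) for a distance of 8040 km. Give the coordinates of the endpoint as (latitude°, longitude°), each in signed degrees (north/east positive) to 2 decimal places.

Angular distance δ = d/R = 8040/6371 = 1.26197 rad; initial bearing θ = 0.4730 rad.
sin φ₂ = sin φ₁ cos δ + cos φ₁ sin δ cos θ = (0.9237)(0.3039) + (0.3832)(0.9527)(0.8902) = 0.6057, so φ₂ = 37.28°.
Δλ = atan2(sin θ sin δ cos φ₁, cos δ − sin φ₁ sin φ₂) = atan2(0.1663, -0.2555) = 146.946°.
λ₂ = 40.250° + 146.946° = 187.20° → -172.80° after wrapping to (−180°, 180°].

37.28°, -172.80°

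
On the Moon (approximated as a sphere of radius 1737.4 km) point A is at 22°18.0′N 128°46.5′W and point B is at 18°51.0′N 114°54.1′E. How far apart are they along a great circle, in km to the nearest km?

3196 km

In radians: φ₁ = 0.3892, φ₂ = 0.3290, Δλ = -116.323° = -2.0302 rad.
Haversine: a = sin²(Δφ/2) + cos φ₁ cos φ₂ sin²(Δλ/2) = 0.0009 + (0.9252)(0.9464)(0.7217) = 0.63283.
Central angle c = 2·arcsin(√a) = 1.83969 rad.
Distance = R·c = 1737.4 × 1.8397 ≈ 3196 km.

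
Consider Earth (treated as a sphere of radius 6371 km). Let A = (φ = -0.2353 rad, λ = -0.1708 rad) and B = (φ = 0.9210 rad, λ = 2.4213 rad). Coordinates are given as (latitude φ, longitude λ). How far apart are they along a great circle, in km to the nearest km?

Let φ₁ = -0.2353 rad, φ₂ = 0.9210 rad, and Δλ = 2.5921 rad.
cos c = sin φ₁ sin φ₂ + cos φ₁ cos φ₂ cos Δλ = (-0.2331)(0.7962) + (0.9724)(0.6050)(-0.8528) = -0.68736,
so c = arccos(-0.68736) = 2.32865 rad.
Distance = R·c = 6371 × 2.3287 ≈ 14836 km.

14836 km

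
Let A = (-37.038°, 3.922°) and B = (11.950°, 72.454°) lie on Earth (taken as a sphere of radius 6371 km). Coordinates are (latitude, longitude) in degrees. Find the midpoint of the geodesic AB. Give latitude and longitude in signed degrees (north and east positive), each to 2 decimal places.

Central angle δ = 1.4090 rad. Interpolating on the sphere with fraction f = 0.5:
P = [sin((1−f)δ)·A + sin(fδ)·B] / sin δ = 0.6562·A + 0.6562·B in Cartesian coordinates,
giving P = (0.7161, 0.6480, -0.2594), i.e. latitude -15.03°, longitude 42.14°.

-15.03°, 42.14°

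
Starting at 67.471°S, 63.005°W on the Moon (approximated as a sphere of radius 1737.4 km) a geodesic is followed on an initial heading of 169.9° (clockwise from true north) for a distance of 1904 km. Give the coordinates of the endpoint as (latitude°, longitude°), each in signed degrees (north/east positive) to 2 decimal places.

-49.27°, 103.17°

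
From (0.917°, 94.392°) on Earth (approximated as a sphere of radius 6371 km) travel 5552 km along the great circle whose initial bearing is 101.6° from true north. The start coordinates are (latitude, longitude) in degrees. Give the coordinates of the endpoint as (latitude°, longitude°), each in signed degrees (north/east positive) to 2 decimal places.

Angular distance δ = d/R = 5552/6371 = 0.87145 rad; initial bearing θ = 1.7733 rad.
sin φ₂ = sin φ₁ cos δ + cos φ₁ sin δ cos θ = (0.0160)(0.6437) + (0.9999)(0.7653)(-0.2011) = -0.1436, so φ₂ = -8.25°.
Δλ = atan2(sin θ sin δ cos φ₁, cos δ − sin φ₁ sin φ₂) = atan2(0.7495, 0.6460) = 49.242°.
λ₂ = 94.392° + 49.242° = 143.63°.

-8.25°, 143.63°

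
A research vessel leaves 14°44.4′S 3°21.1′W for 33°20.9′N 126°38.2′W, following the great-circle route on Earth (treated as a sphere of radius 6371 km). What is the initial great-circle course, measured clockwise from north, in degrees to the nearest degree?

301°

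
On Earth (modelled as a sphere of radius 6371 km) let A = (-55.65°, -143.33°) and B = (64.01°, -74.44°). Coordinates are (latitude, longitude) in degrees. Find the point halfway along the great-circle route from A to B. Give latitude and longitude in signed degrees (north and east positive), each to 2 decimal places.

5.05°, -113.81°

The central angle between A and B is δ = 2.2824 rad.
With f = 0.5, the slerp weights are sin((1−f)δ)/sin δ = 1.2005 and sin(fδ)/sin δ = 1.2005.
Weighted sum of the unit vectors: (1.2005)·(-0.4526,-0.3370,-0.8256) + (1.2005)·(0.1175,-0.4222,0.8989) = (-0.4022, -0.9113, 0.0880).
Converting back: φ = atan2(z, √(x²+y²)) = 5.05°, λ = atan2(y, x) = -113.81°.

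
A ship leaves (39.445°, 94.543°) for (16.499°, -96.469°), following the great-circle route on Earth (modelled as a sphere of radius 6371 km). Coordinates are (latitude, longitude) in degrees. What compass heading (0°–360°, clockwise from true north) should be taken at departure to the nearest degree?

13°

With φ₁ = 0.6884, φ₂ = 0.2880, Δλ = 2.9494 rad, the forward-azimuth formula gives
θ = atan2( sin Δλ cos φ₂ , cos φ₁ sin φ₂ − sin φ₁ cos φ₂ cos Δλ ) = atan2(0.1831, 0.8173) = 12.63°.
So the initial bearing is 13°.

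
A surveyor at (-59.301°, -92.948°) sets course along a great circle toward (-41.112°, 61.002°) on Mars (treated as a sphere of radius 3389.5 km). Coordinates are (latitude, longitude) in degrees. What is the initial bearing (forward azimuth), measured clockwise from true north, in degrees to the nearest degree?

160°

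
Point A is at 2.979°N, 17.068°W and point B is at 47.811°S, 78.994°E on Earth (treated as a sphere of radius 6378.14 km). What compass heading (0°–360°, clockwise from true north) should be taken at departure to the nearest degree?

Δλ = 96.062° = 1.6766 rad.
y = sin Δλ · cos φ₂ = (0.9944)(0.6716) = 0.6678
x = cos φ₁ sin φ₂ − sin φ₁ cos φ₂ cos Δλ = (0.9986)(-0.7409) − (0.0520)(0.6716)(-0.1056) = -0.7362
θ = atan2(y, x) = 137.79°, so the bearing is 138°.

138°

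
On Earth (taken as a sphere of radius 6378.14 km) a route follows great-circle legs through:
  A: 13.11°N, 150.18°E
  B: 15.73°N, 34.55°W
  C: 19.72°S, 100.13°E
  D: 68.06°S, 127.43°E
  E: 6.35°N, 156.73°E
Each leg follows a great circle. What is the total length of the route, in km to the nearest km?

Leg A→B: central angle 2.6317 rad, distance 16785.1 km.
Leg B→C: central angle 2.3871 rad, distance 15225.1 km.
Leg C→D: central angle 0.8950 rad, distance 5708.3 km.
Leg D→E: central angle 1.3477 rad, distance 8595.9 km.
Total: 16785.1 + 15225.1 + 5708.3 + 8595.9 ≈ 46314 km.

46314 km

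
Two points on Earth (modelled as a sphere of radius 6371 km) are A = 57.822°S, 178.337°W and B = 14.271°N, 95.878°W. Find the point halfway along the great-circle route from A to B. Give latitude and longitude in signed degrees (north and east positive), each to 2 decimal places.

-27.24°, -122.81°

The central angle between A and B is δ = 1.7122 rad.
With f = 0.5, the slerp weights are sin((1−f)δ)/sin δ = 0.7629 and sin(fδ)/sin δ = 0.7629.
Weighted sum of the unit vectors: (0.7629)·(-0.5323,-0.0155,-0.8464) + (0.7629)·(-0.0993,-0.9640,0.2465) = (-0.4818, -0.7473, -0.4577).
Converting back: φ = atan2(z, √(x²+y²)) = -27.24°, λ = atan2(y, x) = -122.81°.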